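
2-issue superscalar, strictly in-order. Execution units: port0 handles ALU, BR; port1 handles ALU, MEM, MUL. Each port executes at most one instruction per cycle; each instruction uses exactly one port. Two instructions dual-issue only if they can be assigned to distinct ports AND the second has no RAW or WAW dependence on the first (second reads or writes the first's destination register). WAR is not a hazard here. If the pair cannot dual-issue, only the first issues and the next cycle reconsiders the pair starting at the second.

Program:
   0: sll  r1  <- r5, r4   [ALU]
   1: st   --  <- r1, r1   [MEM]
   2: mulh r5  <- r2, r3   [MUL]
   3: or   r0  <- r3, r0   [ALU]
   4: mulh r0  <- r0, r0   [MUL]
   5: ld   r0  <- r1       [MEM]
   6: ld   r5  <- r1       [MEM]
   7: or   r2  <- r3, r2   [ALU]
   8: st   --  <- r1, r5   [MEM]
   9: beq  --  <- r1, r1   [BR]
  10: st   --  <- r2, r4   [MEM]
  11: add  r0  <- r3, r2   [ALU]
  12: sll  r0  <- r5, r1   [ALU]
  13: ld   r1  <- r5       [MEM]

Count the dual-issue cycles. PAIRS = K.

PAIRS = 5

#0 head=0: sll.ALU i0 RAW r1
#1 head=1: st.MEM i1 no-port MEM/MUL
#2 head=2: mulh.MUL or.ALU i2,i3 pair
#3 head=4: mulh.MUL i4 no-port MUL/MEM
#4 head=5: ld.MEM i5 no-port MEM/MEM
#5 head=6: ld.MEM or.ALU i6,i7 pair
#6 head=8: st.MEM beq.BR i8,i9 pair
#7 head=10: st.MEM add.ALU i10,i11 pair
#8 head=12: sll.ALU ld.MEM i12,i13 pair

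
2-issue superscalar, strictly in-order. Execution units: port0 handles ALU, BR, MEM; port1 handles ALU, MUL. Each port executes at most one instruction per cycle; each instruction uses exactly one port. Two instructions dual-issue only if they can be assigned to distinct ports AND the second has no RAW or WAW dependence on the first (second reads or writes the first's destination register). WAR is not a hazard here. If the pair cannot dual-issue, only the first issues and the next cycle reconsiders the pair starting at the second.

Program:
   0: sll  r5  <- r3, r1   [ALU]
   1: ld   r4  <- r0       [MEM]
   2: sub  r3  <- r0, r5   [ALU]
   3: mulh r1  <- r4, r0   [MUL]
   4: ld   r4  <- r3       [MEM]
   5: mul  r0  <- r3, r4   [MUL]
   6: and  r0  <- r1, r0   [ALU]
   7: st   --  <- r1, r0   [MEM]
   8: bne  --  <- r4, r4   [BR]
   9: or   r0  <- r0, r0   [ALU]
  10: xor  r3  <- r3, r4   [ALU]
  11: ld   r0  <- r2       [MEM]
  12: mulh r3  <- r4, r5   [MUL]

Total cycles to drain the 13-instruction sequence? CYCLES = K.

[0] i0+i1  sll.ALU+ld.MEM  -- pair
[1] i2+i3  sub.ALU+mulh.MUL  -- pair
[2] i4  ld.MEM  -- RAW r4
[3] i5  mul.MUL  -- RAW+WAW r0
[4] i6  and.ALU  -- RAW r0
[5] i7  st.MEM  -- no-port MEM/BR
[6] i8+i9  bne.BR+or.ALU  -- pair
[7] i10+i11  xor.ALU+ld.MEM  -- pair
[8] i12  mulh.MUL  -- tail

CYCLES = 9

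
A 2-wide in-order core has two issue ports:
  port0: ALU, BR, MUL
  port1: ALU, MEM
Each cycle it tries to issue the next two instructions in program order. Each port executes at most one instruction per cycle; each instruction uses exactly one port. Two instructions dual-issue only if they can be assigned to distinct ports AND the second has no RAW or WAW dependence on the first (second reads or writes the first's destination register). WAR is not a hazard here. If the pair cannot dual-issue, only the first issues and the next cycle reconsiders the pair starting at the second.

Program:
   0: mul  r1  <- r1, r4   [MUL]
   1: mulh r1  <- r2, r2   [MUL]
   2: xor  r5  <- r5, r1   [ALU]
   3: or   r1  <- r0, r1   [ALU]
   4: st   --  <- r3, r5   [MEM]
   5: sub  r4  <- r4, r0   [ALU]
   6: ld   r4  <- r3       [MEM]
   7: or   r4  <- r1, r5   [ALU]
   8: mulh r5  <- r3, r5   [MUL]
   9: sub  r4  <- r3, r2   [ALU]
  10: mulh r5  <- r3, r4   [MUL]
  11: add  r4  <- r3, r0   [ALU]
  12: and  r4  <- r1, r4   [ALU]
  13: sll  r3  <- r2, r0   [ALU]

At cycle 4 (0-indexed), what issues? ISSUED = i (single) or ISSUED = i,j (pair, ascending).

ISSUED = 6

#0 head=0: mul.MUL i0 no-port MUL/MUL
#1 head=1: mulh.MUL i1 RAW r1
#2 head=2: xor.ALU or.ALU i2,i3 dual
#3 head=4: st.MEM sub.ALU i4,i5 dual
#4 head=6: ld.MEM i6 WAW r4
#5 head=7: or.ALU mulh.MUL i7,i8 dual
#6 head=9: sub.ALU i9 RAW r4
#7 head=10: mulh.MUL add.ALU i10,i11 dual
#8 head=12: and.ALU sll.ALU i12,i13 dual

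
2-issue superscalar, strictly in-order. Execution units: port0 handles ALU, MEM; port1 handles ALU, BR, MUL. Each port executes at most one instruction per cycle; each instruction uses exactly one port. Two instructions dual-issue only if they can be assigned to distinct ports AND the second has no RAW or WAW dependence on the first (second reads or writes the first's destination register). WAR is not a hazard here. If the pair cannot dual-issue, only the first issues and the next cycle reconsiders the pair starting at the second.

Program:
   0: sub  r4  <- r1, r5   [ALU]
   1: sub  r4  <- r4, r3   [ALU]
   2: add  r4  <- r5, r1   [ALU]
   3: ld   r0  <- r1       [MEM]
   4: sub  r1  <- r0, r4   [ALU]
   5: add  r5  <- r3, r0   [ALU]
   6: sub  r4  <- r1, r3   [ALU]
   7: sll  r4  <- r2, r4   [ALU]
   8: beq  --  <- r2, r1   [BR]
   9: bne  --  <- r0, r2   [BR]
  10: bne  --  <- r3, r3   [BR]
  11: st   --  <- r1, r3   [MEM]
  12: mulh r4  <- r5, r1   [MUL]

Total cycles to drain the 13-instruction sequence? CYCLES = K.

t=0 i0:sub.ALU ; RAW+WAW r4
t=1 i1:sub.ALU ; WAW r4
t=2 i2+i3:add.ALU/ld.MEM ; 2-wide
t=3 i4+i5:sub.ALU/add.ALU ; 2-wide
t=4 i6:sub.ALU ; RAW+WAW r4
t=5 i7+i8:sll.ALU/beq.BR ; 2-wide
t=6 i9:bne.BR ; no-port BR/BR
t=7 i10+i11:bne.BR/st.MEM ; 2-wide
t=8 i12:mulh.MUL ; tail

CYCLES = 9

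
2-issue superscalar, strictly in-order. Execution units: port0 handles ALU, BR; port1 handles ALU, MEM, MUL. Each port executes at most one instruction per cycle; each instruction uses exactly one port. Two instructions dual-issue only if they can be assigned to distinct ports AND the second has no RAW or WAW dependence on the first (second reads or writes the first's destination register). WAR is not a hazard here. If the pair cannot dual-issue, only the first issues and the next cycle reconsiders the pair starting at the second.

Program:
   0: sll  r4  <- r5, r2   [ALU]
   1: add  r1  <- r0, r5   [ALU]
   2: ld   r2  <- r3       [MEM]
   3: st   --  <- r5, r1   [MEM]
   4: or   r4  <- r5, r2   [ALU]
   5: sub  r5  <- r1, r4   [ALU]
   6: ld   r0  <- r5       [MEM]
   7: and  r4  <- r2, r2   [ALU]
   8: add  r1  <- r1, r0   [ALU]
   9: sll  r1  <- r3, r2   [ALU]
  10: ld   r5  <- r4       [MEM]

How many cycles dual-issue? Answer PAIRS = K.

PAIRS = 4

#0 head=0: sll/add i0&i1 2-wide
#1 head=2: ld i2 no-port MEM/MEM
#2 head=3: st/or i3&i4 2-wide
#3 head=5: sub i5 RAW r5
#4 head=6: ld/and i6&i7 2-wide
#5 head=8: add i8 WAW r1
#6 head=9: sll/ld i9&i10 2-wide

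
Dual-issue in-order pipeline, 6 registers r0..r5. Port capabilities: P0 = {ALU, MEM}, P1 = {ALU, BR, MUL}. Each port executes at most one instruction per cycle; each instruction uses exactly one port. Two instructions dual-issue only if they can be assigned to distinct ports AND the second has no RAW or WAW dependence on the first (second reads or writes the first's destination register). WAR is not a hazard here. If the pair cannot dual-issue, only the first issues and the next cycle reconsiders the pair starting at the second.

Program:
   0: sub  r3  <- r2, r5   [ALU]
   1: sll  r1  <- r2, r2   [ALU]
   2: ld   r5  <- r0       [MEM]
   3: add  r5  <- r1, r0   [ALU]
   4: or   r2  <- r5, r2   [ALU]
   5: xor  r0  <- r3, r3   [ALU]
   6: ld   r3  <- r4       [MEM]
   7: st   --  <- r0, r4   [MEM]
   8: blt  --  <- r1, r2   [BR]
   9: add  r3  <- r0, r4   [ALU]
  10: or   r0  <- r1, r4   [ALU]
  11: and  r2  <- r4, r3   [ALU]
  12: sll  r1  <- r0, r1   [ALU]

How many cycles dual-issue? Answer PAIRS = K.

PAIRS = 5

[0] i0&i1  sub.ALU+sll.ALU  -- 2-wide
[1] i2  ld.MEM  -- WAW r5
[2] i3  add.ALU  -- RAW r5
[3] i4&i5  or.ALU+xor.ALU  -- 2-wide
[4] i6  ld.MEM  -- no-port MEM/MEM
[5] i7&i8  st.MEM+blt.BR  -- 2-wide
[6] i9&i10  add.ALU+or.ALU  -- 2-wide
[7] i11&i12  and.ALU+sll.ALU  -- 2-wide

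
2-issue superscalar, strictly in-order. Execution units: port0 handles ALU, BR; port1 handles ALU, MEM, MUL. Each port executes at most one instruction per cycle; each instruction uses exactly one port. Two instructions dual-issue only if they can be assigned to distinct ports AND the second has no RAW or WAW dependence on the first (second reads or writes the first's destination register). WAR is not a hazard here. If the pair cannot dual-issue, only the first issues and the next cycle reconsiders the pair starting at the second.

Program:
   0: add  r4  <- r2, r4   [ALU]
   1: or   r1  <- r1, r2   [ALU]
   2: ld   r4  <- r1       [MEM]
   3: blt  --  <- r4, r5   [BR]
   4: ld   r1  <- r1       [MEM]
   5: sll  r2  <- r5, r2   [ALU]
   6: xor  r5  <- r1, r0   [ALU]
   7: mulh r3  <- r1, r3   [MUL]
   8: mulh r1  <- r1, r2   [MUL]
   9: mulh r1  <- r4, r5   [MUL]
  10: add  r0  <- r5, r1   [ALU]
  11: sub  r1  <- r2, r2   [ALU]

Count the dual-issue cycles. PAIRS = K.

#0 head=0: add.ALU;or.ALU i0+i1 dual
#1 head=2: ld.MEM i2 RAW r4
#2 head=3: blt.BR;ld.MEM i3+i4 dual
#3 head=5: sll.ALU;xor.ALU i5+i6 dual
#4 head=7: mulh.MUL i7 no-port MUL/MUL
#5 head=8: mulh.MUL i8 no-port MUL/MUL
#6 head=9: mulh.MUL i9 RAW r1
#7 head=10: add.ALU;sub.ALU i10+i11 dual

PAIRS = 4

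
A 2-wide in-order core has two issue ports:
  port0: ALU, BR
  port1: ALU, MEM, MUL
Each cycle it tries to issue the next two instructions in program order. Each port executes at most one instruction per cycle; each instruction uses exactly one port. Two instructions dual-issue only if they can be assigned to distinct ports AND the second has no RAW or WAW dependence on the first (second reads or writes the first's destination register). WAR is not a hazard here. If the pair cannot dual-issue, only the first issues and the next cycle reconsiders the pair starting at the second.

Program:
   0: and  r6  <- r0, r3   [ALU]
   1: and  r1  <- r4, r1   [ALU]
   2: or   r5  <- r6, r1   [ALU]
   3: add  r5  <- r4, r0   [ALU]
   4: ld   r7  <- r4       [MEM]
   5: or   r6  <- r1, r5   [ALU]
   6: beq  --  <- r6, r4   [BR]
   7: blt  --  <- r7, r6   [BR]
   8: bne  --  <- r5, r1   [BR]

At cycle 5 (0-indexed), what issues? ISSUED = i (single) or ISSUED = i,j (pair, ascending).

ISSUED = 7

c0: i0&i1 and+and  pair
c1: i2 or  WAW r5
c2: i3&i4 add+ld  pair
c3: i5 or  RAW r6
c4: i6 beq  no-port BR/BR
c5: i7 blt  no-port BR/BR
c6: i8 bne  tail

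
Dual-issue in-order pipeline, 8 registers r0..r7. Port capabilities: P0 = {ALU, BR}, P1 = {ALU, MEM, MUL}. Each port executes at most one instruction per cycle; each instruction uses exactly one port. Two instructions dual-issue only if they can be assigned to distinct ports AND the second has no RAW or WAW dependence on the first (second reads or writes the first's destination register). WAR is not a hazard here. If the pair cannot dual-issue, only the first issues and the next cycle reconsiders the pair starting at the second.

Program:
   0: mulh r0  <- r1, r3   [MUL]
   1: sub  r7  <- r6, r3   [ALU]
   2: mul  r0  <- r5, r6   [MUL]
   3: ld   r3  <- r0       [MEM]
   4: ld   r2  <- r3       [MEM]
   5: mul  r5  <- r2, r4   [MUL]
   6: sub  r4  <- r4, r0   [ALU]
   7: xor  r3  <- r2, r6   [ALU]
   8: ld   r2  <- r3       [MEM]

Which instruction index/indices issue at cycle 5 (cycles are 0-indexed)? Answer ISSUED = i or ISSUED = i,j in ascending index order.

#0 head=0: mulh+sub i0+i1 dual
#1 head=2: mul i2 no-port MUL/MEM
#2 head=3: ld i3 no-port MEM/MEM
#3 head=4: ld i4 no-port MEM/MUL
#4 head=5: mul+sub i5+i6 dual
#5 head=7: xor i7 RAW r3
#6 head=8: ld i8 tail

ISSUED = 7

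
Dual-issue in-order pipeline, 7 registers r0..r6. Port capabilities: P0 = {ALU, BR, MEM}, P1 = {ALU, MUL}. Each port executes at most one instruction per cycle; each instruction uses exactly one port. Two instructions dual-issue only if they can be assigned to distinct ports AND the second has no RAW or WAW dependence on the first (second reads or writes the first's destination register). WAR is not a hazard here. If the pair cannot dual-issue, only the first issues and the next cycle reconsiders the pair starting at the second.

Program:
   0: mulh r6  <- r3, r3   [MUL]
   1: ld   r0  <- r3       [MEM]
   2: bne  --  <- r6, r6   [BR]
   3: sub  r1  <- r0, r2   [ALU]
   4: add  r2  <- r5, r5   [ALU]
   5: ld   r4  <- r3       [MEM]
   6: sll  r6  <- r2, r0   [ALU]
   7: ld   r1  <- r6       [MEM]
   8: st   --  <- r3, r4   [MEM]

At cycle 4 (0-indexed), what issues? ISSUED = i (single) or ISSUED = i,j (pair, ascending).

ISSUED = 7

c0: i0/i1 mulh.MUL;ld.MEM  pair
c1: i2/i3 bne.BR;sub.ALU  pair
c2: i4/i5 add.ALU;ld.MEM  pair
c3: i6 sll.ALU  RAW r6
c4: i7 ld.MEM  no-port MEM/MEM
c5: i8 st.MEM  tail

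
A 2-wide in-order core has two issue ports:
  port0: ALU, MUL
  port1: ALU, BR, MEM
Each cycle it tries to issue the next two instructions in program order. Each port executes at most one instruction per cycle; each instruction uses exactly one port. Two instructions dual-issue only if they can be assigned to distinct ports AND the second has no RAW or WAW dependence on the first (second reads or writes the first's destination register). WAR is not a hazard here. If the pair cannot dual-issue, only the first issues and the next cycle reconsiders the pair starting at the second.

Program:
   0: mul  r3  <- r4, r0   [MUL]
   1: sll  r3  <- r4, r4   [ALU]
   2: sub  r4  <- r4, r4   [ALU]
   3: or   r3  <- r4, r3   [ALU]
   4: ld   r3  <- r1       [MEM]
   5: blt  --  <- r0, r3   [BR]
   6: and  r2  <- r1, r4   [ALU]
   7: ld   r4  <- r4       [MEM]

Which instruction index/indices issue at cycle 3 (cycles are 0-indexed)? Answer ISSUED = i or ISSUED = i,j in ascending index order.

  cy0 -> i0 (mul.MUL) WAW r3
  cy1 -> i1,i2 (sll.ALU/sub.ALU) 2-wide
  cy2 -> i3 (or.ALU) WAW r3
  cy3 -> i4 (ld.MEM) no-port MEM/BR
  cy4 -> i5,i6 (blt.BR/and.ALU) 2-wide
  cy5 -> i7 (ld.MEM) tail

ISSUED = 4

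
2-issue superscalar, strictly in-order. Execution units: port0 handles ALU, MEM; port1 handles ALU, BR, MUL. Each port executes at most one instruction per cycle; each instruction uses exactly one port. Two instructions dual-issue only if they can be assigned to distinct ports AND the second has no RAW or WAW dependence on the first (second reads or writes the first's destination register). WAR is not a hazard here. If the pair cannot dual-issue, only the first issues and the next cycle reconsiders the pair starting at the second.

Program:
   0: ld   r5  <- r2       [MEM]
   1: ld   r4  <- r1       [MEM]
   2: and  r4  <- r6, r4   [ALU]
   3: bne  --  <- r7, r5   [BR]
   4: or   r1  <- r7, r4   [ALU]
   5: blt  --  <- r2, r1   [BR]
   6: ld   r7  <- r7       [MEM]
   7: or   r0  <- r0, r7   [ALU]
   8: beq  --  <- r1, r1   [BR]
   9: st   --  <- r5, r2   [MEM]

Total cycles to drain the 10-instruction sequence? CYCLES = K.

CYCLES = 7

  cy0 -> i0 (ld) no-port MEM/MEM
  cy1 -> i1 (ld) RAW+WAW r4
  cy2 -> i2&i3 (and;bne) pair
  cy3 -> i4 (or) RAW r1
  cy4 -> i5&i6 (blt;ld) pair
  cy5 -> i7&i8 (or;beq) pair
  cy6 -> i9 (st) tail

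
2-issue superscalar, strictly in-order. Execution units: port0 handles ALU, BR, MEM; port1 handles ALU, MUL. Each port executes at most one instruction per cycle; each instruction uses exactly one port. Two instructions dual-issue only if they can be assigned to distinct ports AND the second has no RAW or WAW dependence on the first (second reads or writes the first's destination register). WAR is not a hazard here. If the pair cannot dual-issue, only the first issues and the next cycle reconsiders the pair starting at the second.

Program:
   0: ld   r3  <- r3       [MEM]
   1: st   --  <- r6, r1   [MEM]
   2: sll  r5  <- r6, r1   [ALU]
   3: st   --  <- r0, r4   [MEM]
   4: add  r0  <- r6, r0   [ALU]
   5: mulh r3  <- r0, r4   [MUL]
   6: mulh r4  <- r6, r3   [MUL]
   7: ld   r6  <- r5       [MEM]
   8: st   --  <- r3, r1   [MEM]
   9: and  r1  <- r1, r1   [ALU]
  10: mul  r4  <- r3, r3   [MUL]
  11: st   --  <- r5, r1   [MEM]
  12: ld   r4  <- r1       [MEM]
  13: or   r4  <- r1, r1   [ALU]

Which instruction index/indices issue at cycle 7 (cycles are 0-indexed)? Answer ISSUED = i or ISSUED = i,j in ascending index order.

0. ld @i0  | no-port MEM/MEM
1. st/sll @i1+i2  | pair
2. st/add @i3+i4  | pair
3. mulh @i5  | no-port MUL/MUL
4. mulh/ld @i6+i7  | pair
5. st/and @i8+i9  | pair
6. mul/st @i10+i11  | pair
7. ld @i12  | WAW r4
8. or @i13  | tail

ISSUED = 12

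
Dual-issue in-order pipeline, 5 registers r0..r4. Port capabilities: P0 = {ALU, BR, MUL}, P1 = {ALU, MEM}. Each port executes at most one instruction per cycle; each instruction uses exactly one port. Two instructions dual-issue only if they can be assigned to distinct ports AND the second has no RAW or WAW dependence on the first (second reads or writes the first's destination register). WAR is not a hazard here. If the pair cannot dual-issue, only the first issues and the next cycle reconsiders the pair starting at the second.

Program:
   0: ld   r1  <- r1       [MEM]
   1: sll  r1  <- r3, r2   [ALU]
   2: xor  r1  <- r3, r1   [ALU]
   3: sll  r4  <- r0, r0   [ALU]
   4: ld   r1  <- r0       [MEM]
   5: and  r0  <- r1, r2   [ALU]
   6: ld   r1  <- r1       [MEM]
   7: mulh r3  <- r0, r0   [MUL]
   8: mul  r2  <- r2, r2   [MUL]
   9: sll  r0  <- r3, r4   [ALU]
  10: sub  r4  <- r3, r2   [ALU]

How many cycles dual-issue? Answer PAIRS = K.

#0 head=0: ld.MEM i0 WAW r1
#1 head=1: sll.ALU i1 RAW+WAW r1
#2 head=2: xor.ALU sll.ALU i2,i3 2-wide
#3 head=4: ld.MEM i4 RAW r1
#4 head=5: and.ALU ld.MEM i5,i6 2-wide
#5 head=7: mulh.MUL i7 no-port MUL/MUL
#6 head=8: mul.MUL sll.ALU i8,i9 2-wide
#7 head=10: sub.ALU i10 tail

PAIRS = 3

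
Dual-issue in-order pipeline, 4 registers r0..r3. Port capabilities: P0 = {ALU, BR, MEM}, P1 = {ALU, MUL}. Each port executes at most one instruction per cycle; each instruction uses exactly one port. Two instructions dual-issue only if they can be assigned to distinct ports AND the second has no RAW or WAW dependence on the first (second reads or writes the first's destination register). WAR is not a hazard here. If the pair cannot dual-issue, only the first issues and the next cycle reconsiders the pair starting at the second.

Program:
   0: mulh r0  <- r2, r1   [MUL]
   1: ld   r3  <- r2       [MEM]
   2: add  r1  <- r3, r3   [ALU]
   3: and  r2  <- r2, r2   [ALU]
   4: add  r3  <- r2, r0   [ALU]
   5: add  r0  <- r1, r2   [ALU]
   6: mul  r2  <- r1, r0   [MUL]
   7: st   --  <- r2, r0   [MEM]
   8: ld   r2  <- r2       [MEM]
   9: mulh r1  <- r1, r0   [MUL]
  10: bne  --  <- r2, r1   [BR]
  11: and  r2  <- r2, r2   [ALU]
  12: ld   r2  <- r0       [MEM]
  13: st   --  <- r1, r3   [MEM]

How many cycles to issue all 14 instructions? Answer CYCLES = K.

CYCLES = 9

[0] i0,i1  mulh/ld  -- 2-wide
[1] i2,i3  add/and  -- 2-wide
[2] i4,i5  add/add  -- 2-wide
[3] i6  mul  -- RAW r2
[4] i7  st  -- no-port MEM/MEM
[5] i8,i9  ld/mulh  -- 2-wide
[6] i10,i11  bne/and  -- 2-wide
[7] i12  ld  -- no-port MEM/MEM
[8] i13  st  -- tail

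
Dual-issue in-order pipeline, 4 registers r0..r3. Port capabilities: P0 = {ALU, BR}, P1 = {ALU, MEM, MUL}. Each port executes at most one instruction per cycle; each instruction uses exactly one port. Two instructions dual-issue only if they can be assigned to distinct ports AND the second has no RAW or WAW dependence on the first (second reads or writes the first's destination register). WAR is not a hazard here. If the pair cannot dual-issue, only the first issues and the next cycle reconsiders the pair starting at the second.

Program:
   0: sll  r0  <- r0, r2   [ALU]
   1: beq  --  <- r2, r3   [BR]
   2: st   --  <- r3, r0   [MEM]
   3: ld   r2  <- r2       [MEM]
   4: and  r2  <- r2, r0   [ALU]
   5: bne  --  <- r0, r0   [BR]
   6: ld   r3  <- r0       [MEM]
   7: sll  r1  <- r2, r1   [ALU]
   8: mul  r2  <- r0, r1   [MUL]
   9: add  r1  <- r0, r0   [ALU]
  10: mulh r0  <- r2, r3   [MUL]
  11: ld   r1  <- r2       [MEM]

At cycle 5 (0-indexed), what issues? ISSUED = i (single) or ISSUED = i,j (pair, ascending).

0. sll.ALU+beq.BR @i0,i1  | dual
1. st.MEM @i2  | no-port MEM/MEM
2. ld.MEM @i3  | RAW+WAW r2
3. and.ALU+bne.BR @i4,i5  | dual
4. ld.MEM+sll.ALU @i6,i7  | dual
5. mul.MUL+add.ALU @i8,i9  | dual
6. mulh.MUL @i10  | no-port MUL/MEM
7. ld.MEM @i11  | tail

ISSUED = 8,9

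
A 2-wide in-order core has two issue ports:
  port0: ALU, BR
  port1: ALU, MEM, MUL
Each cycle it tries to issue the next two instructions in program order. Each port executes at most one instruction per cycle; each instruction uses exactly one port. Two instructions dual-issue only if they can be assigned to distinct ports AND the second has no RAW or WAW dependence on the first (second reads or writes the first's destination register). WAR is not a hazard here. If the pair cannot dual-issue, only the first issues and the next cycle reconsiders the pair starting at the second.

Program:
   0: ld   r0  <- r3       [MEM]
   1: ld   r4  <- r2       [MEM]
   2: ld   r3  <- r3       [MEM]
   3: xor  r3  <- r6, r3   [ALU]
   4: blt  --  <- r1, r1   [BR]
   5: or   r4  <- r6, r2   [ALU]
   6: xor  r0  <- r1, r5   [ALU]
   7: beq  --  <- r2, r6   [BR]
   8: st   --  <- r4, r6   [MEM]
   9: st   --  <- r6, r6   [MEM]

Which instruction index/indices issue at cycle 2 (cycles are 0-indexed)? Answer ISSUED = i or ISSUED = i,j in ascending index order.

0. ld @i0  | no-port MEM/MEM
1. ld @i1  | no-port MEM/MEM
2. ld @i2  | RAW+WAW r3
3. xor+blt @i3&i4  | pair
4. or+xor @i5&i6  | pair
5. beq+st @i7&i8  | pair
6. st @i9  | tail

ISSUED = 2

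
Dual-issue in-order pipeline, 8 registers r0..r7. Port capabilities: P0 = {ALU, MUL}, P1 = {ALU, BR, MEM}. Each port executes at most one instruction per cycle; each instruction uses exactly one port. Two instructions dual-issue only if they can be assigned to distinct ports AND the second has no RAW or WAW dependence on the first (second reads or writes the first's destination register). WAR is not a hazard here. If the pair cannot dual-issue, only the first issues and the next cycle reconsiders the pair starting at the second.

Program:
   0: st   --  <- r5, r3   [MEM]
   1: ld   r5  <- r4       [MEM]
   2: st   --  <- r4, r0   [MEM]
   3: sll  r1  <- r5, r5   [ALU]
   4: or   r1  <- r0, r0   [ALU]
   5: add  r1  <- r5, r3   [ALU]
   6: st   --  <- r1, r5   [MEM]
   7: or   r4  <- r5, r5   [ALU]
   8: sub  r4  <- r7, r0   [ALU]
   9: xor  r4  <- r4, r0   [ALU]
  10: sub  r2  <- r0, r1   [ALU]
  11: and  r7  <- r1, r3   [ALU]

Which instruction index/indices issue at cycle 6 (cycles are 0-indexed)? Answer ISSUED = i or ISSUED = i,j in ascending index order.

ISSUED = 8

t=0 i0:st ; no-port MEM/MEM
t=1 i1:ld ; no-port MEM/MEM
t=2 i2+i3:st sll ; pair
t=3 i4:or ; WAW r1
t=4 i5:add ; RAW r1
t=5 i6+i7:st or ; pair
t=6 i8:sub ; RAW+WAW r4
t=7 i9+i10:xor sub ; pair
t=8 i11:and ; tail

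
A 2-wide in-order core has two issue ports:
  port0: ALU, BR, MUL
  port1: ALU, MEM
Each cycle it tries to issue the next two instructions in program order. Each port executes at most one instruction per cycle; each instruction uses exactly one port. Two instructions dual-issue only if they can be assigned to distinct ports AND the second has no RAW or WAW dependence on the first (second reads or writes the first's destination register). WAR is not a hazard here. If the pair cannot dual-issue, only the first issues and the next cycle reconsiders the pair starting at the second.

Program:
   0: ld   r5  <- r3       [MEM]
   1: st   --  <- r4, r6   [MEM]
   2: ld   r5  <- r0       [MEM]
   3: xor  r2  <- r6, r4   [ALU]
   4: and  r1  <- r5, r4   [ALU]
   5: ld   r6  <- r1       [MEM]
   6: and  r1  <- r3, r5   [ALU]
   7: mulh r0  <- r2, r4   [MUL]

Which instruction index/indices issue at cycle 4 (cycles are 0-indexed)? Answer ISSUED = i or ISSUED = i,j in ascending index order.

ISSUED = 5,6

[0] i0  ld  -- no-port MEM/MEM
[1] i1  st  -- no-port MEM/MEM
[2] i2+i3  ld+xor  -- dual
[3] i4  and  -- RAW r1
[4] i5+i6  ld+and  -- dual
[5] i7  mulh  -- tail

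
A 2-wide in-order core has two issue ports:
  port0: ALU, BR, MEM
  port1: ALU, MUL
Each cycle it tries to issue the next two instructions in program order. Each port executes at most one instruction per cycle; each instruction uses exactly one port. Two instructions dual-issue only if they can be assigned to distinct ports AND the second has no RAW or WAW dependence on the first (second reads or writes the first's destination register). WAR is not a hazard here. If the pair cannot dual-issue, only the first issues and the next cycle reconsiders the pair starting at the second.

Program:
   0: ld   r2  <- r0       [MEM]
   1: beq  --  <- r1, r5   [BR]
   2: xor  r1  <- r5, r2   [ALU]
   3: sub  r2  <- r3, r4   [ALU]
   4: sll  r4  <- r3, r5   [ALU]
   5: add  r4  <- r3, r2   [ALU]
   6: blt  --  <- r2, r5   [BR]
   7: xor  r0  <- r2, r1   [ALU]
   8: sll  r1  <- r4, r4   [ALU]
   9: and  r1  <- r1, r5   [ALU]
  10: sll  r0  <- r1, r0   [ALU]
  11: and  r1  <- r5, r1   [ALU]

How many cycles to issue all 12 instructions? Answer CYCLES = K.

0. ld.MEM @i0  | no-port MEM/BR
1. beq.BR xor.ALU @i1,i2  | pair
2. sub.ALU sll.ALU @i3,i4  | pair
3. add.ALU blt.BR @i5,i6  | pair
4. xor.ALU sll.ALU @i7,i8  | pair
5. and.ALU @i9  | RAW r1
6. sll.ALU and.ALU @i10,i11  | pair

CYCLES = 7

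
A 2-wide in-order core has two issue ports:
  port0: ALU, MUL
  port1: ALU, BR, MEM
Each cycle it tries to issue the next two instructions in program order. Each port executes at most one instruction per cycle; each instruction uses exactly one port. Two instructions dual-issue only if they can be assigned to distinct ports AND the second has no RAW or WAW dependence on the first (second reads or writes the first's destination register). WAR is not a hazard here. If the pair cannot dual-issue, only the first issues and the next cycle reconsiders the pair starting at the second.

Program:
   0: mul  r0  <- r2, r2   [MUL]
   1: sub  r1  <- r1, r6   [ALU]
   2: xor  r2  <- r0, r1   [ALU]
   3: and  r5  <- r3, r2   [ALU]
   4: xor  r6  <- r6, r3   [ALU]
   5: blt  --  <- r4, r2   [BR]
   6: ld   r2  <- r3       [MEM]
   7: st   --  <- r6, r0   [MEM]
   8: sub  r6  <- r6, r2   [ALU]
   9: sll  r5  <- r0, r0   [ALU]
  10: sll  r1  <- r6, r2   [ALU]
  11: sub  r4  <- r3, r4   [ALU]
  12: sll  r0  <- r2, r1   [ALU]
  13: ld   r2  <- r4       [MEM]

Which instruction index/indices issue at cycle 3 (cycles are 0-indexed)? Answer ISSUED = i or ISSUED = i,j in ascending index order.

c0: i0+i1 mul.MUL;sub.ALU  pair
c1: i2 xor.ALU  RAW r2
c2: i3+i4 and.ALU;xor.ALU  pair
c3: i5 blt.BR  no-port BR/MEM
c4: i6 ld.MEM  no-port MEM/MEM
c5: i7+i8 st.MEM;sub.ALU  pair
c6: i9+i10 sll.ALU;sll.ALU  pair
c7: i11+i12 sub.ALU;sll.ALU  pair
c8: i13 ld.MEM  tail

ISSUED = 5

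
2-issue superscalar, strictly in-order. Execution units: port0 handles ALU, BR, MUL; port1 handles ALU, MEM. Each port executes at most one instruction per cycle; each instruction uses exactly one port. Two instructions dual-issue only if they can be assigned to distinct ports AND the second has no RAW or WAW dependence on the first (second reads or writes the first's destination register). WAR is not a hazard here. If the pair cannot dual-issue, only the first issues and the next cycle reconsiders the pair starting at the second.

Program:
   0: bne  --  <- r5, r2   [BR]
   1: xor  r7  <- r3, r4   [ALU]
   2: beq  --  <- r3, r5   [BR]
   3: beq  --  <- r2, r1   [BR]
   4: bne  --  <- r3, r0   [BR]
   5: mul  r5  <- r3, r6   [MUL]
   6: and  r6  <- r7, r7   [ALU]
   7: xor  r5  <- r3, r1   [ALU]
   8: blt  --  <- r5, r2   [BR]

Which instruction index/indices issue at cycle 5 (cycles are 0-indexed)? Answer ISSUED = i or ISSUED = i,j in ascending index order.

ISSUED = 7

c0: i0/i1 bne.BR/xor.ALU  dual
c1: i2 beq.BR  no-port BR/BR
c2: i3 beq.BR  no-port BR/BR
c3: i4 bne.BR  no-port BR/MUL
c4: i5/i6 mul.MUL/and.ALU  dual
c5: i7 xor.ALU  RAW r5
c6: i8 blt.BR  tail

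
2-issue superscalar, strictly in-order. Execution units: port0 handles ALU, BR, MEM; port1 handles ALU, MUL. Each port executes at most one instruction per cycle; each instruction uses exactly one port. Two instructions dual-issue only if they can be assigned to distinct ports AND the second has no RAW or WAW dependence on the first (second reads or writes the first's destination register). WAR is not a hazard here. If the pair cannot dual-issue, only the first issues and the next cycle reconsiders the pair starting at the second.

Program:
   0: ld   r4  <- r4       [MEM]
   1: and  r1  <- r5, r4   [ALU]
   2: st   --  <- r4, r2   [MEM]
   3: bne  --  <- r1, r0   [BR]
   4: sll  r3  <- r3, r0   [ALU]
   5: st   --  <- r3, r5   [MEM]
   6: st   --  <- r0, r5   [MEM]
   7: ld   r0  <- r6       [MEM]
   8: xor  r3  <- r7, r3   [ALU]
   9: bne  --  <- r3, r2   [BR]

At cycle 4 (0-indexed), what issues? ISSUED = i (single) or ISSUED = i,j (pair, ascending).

0. ld @i0  | RAW r4
1. and+st @i1,i2  | dual
2. bne+sll @i3,i4  | dual
3. st @i5  | no-port MEM/MEM
4. st @i6  | no-port MEM/MEM
5. ld+xor @i7,i8  | dual
6. bne @i9  | tail

ISSUED = 6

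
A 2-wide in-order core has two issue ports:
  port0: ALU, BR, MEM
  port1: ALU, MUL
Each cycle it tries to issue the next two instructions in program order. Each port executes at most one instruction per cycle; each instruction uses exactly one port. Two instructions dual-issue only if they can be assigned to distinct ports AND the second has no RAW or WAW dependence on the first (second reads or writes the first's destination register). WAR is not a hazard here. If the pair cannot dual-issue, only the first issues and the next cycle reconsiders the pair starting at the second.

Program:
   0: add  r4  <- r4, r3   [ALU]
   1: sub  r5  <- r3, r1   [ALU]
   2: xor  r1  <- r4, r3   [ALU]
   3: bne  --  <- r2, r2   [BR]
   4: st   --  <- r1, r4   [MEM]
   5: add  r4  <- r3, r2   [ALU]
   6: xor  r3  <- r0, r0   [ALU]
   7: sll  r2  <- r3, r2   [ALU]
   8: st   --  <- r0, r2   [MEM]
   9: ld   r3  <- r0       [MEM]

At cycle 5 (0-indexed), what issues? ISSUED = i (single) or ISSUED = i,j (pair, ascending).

ISSUED = 8

#0 head=0: add.ALU/sub.ALU i0&i1 2-wide
#1 head=2: xor.ALU/bne.BR i2&i3 2-wide
#2 head=4: st.MEM/add.ALU i4&i5 2-wide
#3 head=6: xor.ALU i6 RAW r3
#4 head=7: sll.ALU i7 RAW r2
#5 head=8: st.MEM i8 no-port MEM/MEM
#6 head=9: ld.MEM i9 tail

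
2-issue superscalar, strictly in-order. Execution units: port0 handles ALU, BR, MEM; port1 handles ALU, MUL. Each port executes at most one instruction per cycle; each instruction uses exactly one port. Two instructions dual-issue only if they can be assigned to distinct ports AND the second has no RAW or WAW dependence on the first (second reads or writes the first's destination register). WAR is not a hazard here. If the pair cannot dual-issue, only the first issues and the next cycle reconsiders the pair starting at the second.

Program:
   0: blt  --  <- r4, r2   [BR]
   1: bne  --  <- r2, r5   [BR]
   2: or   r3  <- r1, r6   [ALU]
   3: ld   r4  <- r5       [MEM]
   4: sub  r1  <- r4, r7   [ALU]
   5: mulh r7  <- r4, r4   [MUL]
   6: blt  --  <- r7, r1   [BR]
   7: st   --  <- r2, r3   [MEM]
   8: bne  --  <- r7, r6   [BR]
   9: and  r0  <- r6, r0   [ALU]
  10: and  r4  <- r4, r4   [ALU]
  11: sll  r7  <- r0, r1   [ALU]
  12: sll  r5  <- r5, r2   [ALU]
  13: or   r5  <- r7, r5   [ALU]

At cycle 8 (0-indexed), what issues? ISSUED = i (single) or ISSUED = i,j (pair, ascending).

ISSUED = 12

  cy0 -> i0 (blt) no-port BR/BR
  cy1 -> i1/i2 (bne/or) 2-wide
  cy2 -> i3 (ld) RAW r4
  cy3 -> i4/i5 (sub/mulh) 2-wide
  cy4 -> i6 (blt) no-port BR/MEM
  cy5 -> i7 (st) no-port MEM/BR
  cy6 -> i8/i9 (bne/and) 2-wide
  cy7 -> i10/i11 (and/sll) 2-wide
  cy8 -> i12 (sll) RAW+WAW r5
  cy9 -> i13 (or) tail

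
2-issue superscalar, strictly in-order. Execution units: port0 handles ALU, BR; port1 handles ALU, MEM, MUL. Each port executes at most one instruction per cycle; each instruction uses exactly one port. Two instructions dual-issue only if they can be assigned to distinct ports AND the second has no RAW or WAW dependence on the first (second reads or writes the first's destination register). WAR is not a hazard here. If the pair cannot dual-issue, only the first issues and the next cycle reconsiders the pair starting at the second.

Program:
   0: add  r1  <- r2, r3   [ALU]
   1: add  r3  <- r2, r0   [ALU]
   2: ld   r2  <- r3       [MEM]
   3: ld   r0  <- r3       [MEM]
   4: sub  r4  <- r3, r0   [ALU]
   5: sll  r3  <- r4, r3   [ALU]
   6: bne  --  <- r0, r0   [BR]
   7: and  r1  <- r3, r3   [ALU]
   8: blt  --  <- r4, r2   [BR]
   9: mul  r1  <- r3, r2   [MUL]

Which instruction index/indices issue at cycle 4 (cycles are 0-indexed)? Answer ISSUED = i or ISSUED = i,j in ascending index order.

#0 head=0: add.ALU add.ALU i0+i1 dual
#1 head=2: ld.MEM i2 no-port MEM/MEM
#2 head=3: ld.MEM i3 RAW r0
#3 head=4: sub.ALU i4 RAW r4
#4 head=5: sll.ALU bne.BR i5+i6 dual
#5 head=7: and.ALU blt.BR i7+i8 dual
#6 head=9: mul.MUL i9 tail

ISSUED = 5,6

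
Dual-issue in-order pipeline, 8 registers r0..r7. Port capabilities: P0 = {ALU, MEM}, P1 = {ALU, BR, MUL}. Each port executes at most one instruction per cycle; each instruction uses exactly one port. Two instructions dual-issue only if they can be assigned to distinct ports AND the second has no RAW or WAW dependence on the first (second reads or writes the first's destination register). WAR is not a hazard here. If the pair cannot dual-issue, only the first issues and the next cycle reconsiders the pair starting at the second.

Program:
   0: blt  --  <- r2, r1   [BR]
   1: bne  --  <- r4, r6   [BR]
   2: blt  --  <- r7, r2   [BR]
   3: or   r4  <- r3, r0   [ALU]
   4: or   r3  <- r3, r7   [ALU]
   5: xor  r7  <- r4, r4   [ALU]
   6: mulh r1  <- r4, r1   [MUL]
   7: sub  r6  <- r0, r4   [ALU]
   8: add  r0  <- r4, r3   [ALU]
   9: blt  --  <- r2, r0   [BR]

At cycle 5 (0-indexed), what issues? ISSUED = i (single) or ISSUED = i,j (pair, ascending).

ISSUED = 8

c0: i0 blt.BR  no-port BR/BR
c1: i1 bne.BR  no-port BR/BR
c2: i2/i3 blt.BR/or.ALU  pair
c3: i4/i5 or.ALU/xor.ALU  pair
c4: i6/i7 mulh.MUL/sub.ALU  pair
c5: i8 add.ALU  RAW r0
c6: i9 blt.BR  tail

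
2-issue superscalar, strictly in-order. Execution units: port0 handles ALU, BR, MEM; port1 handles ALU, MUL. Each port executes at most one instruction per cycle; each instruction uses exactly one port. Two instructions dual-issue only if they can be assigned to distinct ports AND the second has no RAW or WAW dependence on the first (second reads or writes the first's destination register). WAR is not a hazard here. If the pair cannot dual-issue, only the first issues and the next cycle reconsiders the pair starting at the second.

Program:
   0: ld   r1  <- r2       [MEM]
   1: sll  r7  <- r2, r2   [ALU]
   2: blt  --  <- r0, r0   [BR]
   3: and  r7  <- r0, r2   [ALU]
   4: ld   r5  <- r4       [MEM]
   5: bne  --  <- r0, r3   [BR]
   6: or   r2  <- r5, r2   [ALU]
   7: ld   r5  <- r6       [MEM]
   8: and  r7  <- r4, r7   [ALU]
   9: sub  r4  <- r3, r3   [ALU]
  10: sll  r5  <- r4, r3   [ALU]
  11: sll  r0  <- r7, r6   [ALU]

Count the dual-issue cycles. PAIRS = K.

PAIRS = 5

#0 head=0: ld/sll i0/i1 dual
#1 head=2: blt/and i2/i3 dual
#2 head=4: ld i4 no-port MEM/BR
#3 head=5: bne/or i5/i6 dual
#4 head=7: ld/and i7/i8 dual
#5 head=9: sub i9 RAW r4
#6 head=10: sll/sll i10/i11 dual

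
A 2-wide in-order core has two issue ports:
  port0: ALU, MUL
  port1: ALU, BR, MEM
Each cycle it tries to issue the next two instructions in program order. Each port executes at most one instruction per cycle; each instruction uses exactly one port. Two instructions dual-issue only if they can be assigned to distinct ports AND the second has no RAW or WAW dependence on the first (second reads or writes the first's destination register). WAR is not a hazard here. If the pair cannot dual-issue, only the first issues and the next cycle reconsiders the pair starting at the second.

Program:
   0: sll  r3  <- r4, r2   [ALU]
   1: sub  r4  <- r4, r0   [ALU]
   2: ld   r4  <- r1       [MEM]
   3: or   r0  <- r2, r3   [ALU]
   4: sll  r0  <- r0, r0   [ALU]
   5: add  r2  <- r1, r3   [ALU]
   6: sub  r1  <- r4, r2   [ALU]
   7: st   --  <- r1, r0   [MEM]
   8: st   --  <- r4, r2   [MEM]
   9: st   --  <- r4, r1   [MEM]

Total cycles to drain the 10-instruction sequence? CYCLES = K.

c0: i0+i1 sll;sub  dual
c1: i2+i3 ld;or  dual
c2: i4+i5 sll;add  dual
c3: i6 sub  RAW r1
c4: i7 st  no-port MEM/MEM
c5: i8 st  no-port MEM/MEM
c6: i9 st  tail

CYCLES = 7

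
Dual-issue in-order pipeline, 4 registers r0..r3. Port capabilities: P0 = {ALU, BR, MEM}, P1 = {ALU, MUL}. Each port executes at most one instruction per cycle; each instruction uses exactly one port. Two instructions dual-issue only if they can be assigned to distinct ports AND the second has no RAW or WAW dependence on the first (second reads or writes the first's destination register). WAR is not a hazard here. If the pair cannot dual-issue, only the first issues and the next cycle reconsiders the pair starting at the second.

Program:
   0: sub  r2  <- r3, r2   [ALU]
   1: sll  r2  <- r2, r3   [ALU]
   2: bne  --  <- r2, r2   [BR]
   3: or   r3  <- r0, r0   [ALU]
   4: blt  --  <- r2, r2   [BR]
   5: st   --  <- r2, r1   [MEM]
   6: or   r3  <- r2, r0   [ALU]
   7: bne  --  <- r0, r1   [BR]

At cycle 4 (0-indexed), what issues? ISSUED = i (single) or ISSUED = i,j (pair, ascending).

ISSUED = 5,6

#0 head=0: sub i0 RAW+WAW r2
#1 head=1: sll i1 RAW r2
#2 head=2: bne or i2,i3 dual
#3 head=4: blt i4 no-port BR/MEM
#4 head=5: st or i5,i6 dual
#5 head=7: bne i7 tail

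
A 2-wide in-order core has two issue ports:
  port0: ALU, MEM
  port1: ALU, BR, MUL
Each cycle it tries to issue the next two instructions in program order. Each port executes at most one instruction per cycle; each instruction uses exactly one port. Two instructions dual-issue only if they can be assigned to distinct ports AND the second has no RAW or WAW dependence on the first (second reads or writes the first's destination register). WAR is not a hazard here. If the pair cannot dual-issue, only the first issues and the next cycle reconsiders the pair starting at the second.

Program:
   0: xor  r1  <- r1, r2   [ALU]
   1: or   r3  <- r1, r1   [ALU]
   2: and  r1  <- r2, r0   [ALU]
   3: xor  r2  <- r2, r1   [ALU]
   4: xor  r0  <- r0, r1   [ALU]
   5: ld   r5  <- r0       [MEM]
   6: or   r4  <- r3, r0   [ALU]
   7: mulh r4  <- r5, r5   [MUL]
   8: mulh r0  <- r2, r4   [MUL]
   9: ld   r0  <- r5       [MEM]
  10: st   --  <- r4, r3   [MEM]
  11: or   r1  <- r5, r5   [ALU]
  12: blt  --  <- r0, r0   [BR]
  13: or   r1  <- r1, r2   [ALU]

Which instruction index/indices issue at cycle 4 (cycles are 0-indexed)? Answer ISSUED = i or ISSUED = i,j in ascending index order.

ISSUED = 7

#0 head=0: xor i0 RAW r1
#1 head=1: or and i1/i2 dual
#2 head=3: xor xor i3/i4 dual
#3 head=5: ld or i5/i6 dual
#4 head=7: mulh i7 no-port MUL/MUL
#5 head=8: mulh i8 WAW r0
#6 head=9: ld i9 no-port MEM/MEM
#7 head=10: st or i10/i11 dual
#8 head=12: blt or i12/i13 dual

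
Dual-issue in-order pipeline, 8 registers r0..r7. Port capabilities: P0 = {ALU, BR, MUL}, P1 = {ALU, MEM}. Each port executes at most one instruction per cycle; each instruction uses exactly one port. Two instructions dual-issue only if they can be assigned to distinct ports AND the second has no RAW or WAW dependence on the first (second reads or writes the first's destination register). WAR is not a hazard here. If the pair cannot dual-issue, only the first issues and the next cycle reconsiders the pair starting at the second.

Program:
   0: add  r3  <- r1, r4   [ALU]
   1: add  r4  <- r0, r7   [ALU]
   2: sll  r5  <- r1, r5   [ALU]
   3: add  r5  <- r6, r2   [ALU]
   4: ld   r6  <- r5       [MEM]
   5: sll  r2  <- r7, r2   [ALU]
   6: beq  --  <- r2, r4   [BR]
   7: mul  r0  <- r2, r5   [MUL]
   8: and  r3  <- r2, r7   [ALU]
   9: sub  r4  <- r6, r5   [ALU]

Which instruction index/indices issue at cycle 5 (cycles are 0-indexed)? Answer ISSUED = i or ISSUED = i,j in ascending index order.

ISSUED = 7,8

t=0 i0,i1:add.ALU/add.ALU ; pair
t=1 i2:sll.ALU ; WAW r5
t=2 i3:add.ALU ; RAW r5
t=3 i4,i5:ld.MEM/sll.ALU ; pair
t=4 i6:beq.BR ; no-port BR/MUL
t=5 i7,i8:mul.MUL/and.ALU ; pair
t=6 i9:sub.ALU ; tail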